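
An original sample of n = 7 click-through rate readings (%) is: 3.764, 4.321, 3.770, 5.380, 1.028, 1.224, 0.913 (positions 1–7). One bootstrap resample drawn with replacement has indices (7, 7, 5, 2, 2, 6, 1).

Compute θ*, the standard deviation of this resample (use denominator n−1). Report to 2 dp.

Resample values: 0.913, 0.913, 1.028, 4.321, 4.321, 1.224, 3.764.
Mean = 2.3549; sum of squared deviations = 16.9144
s² = 16.9144 / 6 = 2.8191
s = √2.8191 = 1.68

θ* = 1.68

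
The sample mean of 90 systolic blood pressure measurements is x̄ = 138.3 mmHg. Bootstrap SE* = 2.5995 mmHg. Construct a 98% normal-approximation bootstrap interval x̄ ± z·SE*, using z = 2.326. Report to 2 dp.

(132.25, 144.35)

Margin = 2.326 × 2.5995 = 6.046
Interval: 138.3 ± 6.046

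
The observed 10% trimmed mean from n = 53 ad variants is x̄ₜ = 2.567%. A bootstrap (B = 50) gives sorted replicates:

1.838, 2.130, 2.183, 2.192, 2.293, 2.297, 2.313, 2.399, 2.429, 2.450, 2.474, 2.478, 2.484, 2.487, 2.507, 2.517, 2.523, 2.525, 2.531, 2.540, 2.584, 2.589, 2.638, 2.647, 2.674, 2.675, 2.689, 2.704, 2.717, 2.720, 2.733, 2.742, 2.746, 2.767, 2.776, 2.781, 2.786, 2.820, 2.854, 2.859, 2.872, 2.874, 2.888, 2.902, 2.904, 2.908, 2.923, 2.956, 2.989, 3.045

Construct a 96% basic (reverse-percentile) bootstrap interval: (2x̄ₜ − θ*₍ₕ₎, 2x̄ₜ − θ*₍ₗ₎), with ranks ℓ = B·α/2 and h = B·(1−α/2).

(2.145, 3.296)

Percentile endpoints at ranks 1 and 49: θ*₍1₎ = 1.838, θ*₍49₎ = 2.989.
Basic interval reflects these around x̄ₜ:
  lower = 2 × 2.567 − 2.989 = 2.145
  upper = 2 × 2.567 − 1.838 = 3.296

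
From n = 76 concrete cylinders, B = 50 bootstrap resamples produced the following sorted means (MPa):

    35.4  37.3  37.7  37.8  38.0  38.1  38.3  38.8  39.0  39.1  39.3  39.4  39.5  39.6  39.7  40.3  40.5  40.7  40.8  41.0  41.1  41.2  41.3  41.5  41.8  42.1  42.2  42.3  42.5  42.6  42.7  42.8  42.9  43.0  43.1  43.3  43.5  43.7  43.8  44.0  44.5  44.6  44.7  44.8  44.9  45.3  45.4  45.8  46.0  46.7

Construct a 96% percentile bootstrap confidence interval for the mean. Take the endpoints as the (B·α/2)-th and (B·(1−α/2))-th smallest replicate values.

(35.4, 46.0)

α = 0.04; lower rank = 50 × 0.020 = 1; upper rank = 50 × 0.980 = 49.
The 1st smallest replicate is 35.4; the 49th is 46.0.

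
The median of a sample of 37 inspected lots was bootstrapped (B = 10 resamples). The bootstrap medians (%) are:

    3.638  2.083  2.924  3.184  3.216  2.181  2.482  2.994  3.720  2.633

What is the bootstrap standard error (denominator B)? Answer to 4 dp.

SE* = 0.5326

Bootstrap SE is the standard deviation of the 10 replicate medians.
Mean of replicates: (3.638 + 2.083 + 2.924 + 3.184 + 3.216 + 2.181 + 2.482 + 2.994 + 3.720 + 2.633) / 10 = 29.05500 / 10 = 2.90550
Sum of squared deviations: (+0.73250)² + (−0.82250)² + (+0.01850)² + (+0.27850)² + (+0.31050)² + (−0.72450)² + (−0.42350)² + (+0.08850)² + (+0.81450)² + (−0.27250)² = 2.83713
Variance = 2.83713 / 10 = 0.28371
SE* = √0.28371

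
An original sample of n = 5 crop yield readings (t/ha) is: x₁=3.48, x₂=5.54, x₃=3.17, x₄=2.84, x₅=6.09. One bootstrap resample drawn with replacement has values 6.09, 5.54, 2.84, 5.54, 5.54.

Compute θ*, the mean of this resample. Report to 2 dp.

Mean = (6.09 + 5.54 + 2.84 + 5.54 + 5.54) / 5 = 25.550 / 5 = 5.11

θ* = 5.11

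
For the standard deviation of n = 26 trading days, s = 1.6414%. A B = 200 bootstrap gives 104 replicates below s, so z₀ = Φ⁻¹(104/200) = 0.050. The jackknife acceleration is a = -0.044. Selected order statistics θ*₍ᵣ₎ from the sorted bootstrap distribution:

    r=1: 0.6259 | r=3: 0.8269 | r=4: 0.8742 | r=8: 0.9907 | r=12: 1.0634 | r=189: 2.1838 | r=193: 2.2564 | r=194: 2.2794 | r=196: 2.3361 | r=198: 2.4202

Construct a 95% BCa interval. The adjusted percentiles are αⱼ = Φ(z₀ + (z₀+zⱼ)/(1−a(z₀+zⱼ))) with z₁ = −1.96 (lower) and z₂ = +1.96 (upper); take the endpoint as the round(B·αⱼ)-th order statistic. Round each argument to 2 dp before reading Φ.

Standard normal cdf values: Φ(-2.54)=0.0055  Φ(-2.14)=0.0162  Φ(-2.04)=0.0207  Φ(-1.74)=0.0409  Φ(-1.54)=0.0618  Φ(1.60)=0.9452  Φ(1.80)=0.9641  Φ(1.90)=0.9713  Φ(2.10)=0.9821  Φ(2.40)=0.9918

(0.8742, 2.2794)

Lower: z₀ + z₁ = 0.050 + (-1.960) = -1.910; 1 − a(z₀+z₁) = 1 − (-0.044)(-1.910) = 0.9160; argument = 0.050 + (-1.910)/0.9160 = -2.0352 → -2.04.
α₁ = Φ(-2.04) = 0.0207; rank = round(200 × 0.0207) = 4; θ*₍4₎ = 0.8742.
Upper: z₀ + z₂ = 2.010; 1 − a(z₀+z₂) = 1.0884; argument = 1.8967 → 1.90; α₂ = 0.9713; rank = 194; θ*₍194₎ = 2.2794.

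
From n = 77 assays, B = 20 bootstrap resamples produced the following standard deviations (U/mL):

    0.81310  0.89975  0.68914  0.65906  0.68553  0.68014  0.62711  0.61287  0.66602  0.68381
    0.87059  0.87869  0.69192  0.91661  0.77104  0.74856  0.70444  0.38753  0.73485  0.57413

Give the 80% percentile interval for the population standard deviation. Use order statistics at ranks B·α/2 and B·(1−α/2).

(0.57413, 0.87869)

Sorted replicates: 0.38753, 0.57413, 0.61287, 0.62711, 0.65906, 0.66602, 0.68014, 0.68381, 0.68553, 0.68914, 0.69192, 0.70444, 0.73485, 0.74856, 0.77104, 0.81310, 0.87059, 0.87869, 0.89975, 0.91661
α = 0.20; lower rank = 20 × 0.100 = 2; upper rank = 20 × 0.900 = 18.
The 2nd smallest replicate is 0.57413; the 18th is 0.87869.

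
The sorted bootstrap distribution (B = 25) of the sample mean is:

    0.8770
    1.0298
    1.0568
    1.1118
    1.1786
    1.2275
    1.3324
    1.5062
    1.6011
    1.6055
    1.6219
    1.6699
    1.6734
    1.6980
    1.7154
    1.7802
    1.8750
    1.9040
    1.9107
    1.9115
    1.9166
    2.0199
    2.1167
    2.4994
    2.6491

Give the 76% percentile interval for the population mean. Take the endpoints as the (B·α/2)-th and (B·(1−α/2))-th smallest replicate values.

(1.0568, 2.0199)

α = 0.24; lower rank = 25 × 0.120 = 3; upper rank = 25 × 0.880 = 22.
The 3rd smallest replicate is 1.0568; the 22nd is 2.0199.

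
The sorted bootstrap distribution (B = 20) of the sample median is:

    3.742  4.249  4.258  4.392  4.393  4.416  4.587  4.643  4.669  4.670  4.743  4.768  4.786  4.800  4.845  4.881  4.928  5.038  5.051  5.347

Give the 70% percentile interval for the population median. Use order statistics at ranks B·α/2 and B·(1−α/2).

α = 0.30; lower rank = 20 × 0.150 = 3; upper rank = 20 × 0.850 = 17.
The 3rd smallest replicate is 4.258; the 17th is 4.928.

(4.258, 4.928)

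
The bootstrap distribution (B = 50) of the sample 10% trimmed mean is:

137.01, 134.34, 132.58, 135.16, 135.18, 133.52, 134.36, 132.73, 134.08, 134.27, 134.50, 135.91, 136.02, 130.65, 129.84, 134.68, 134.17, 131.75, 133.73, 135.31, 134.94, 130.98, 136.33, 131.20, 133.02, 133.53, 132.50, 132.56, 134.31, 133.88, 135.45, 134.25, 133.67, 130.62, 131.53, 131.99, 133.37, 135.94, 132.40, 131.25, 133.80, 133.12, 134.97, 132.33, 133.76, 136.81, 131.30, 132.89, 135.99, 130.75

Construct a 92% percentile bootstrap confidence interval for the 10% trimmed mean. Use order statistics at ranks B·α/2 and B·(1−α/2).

Sorted replicates: 129.84, 130.62, 130.65, 130.75, 130.98, 131.20, 131.25, 131.30, 131.53, 131.75, 131.99, 132.33, 132.40, 132.50, 132.56, 132.58, 132.73, 132.89, 133.02, 133.12, 133.37, 133.52, 133.53, 133.67, 133.73, 133.76, 133.80, 133.88, 134.08, 134.17, 134.25, 134.27, 134.31, 134.34, 134.36, 134.50, 134.68, 134.94, 134.97, 135.16, 135.18, 135.31, 135.45, 135.91, 135.94, 135.99, 136.02, 136.33, 136.81, 137.01
α = 0.08; lower rank = 50 × 0.040 = 2; upper rank = 50 × 0.960 = 48.
The 2nd smallest replicate is 130.62; the 48th is 136.33.

(130.62, 136.33)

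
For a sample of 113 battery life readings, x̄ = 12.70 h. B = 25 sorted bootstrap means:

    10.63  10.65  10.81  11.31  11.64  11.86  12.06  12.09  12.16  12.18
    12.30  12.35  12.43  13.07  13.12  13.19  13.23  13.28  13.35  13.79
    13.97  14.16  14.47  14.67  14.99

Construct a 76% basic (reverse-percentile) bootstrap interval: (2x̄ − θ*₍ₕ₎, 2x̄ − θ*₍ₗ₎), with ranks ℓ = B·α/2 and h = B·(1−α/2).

(11.24, 14.59)

Percentile endpoints at ranks 3 and 22: θ*₍3₎ = 10.81, θ*₍22₎ = 14.16.
Basic interval reflects these around x̄:
  lower = 2 × 12.70 − 14.16 = 11.24
  upper = 2 × 12.70 − 10.81 = 14.59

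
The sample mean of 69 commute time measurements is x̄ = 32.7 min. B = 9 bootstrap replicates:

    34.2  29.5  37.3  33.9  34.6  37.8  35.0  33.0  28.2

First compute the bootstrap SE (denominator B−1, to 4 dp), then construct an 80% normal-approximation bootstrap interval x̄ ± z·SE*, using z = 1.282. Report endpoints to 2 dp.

(28.62, 36.78)

Mean of replicates = 33.7222; sum of squared deviations = 80.9356; SE* = √(80.9356/8) = 3.1807
Margin = 1.282 × 3.1807 = 4.078
Interval: 32.7 ± 4.078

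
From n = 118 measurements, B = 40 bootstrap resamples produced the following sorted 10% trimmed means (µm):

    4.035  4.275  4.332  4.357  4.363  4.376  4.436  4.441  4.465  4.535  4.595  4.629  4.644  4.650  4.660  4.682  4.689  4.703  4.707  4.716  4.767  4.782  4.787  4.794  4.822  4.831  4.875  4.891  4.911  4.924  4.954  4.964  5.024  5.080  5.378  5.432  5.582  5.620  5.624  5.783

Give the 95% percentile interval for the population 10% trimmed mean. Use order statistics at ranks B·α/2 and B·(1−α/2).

(4.035, 5.624)

α = 0.05; lower rank = 40 × 0.025 = 1; upper rank = 40 × 0.975 = 39.
The 1st smallest replicate is 4.035; the 39th is 5.624.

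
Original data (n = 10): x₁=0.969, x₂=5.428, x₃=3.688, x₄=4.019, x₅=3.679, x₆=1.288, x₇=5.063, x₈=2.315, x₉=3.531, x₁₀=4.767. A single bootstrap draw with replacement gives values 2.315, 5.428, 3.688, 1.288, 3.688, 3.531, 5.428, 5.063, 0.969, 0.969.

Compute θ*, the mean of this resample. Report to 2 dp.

θ* = 3.24

Mean = (2.315 + 5.428 + 3.688 + 1.288 + 3.688 + 3.531 + 5.428 + 5.063 + 0.969 + 0.969) / 10 = 32.3670 / 10 = 3.24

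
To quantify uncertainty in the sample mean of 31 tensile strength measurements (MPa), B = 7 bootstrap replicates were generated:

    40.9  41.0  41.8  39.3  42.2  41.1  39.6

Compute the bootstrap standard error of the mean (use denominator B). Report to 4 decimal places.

SE* = 0.9840

Bootstrap SE is the standard deviation of the 7 replicate means.
Mean of replicates: (40.9 + 41.0 + 41.8 + 39.3 + 42.2 + 41.1 + 39.6) / 7 = 285.90000 / 7 = 40.84286
Sum of squared deviations: (+0.05714)² + (+0.15714)² + (+0.95714)² + (−1.54286)² + (+1.35714)² + (+0.25714)² + (−1.24286)² = 6.77714
Variance = 6.77714 / 7 = 0.96816
SE* = √0.96816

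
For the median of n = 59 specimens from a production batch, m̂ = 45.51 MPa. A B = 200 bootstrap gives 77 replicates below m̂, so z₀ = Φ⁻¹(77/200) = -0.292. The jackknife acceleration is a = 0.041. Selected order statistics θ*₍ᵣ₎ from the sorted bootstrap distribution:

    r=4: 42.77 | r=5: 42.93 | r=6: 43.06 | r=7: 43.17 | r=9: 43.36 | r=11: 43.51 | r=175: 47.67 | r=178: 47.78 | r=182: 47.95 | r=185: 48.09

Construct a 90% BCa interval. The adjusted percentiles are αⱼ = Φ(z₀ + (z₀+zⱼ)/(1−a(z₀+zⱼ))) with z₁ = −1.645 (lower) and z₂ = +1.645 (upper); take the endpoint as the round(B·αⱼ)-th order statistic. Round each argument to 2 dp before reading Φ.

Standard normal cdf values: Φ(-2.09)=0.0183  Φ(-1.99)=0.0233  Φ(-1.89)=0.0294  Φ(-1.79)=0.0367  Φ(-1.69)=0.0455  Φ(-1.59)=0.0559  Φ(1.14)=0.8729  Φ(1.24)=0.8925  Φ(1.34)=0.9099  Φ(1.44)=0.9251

Lower: z₀ + z₁ = -0.292 + (-1.645) = -1.937; 1 − a(z₀+z₁) = 1 − (0.041)(-1.937) = 1.0794; argument = -0.292 + (-1.937)/1.0794 = -2.0865 → -2.09.
α₁ = Φ(-2.09) = 0.0183; rank = round(200 × 0.0183) = 4; θ*₍4₎ = 42.77.
Upper: z₀ + z₂ = 1.353; 1 − a(z₀+z₂) = 0.9445; argument = 1.1405 → 1.14; α₂ = 0.8729; rank = 175; θ*₍175₎ = 47.67.

(42.77, 47.67)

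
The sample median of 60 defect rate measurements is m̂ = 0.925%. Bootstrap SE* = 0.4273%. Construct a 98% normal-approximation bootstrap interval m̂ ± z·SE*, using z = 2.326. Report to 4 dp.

(-0.0689, 1.9189)

Margin = 2.326 × 0.4273 = 0.99390
Interval: 0.925 ± 0.99390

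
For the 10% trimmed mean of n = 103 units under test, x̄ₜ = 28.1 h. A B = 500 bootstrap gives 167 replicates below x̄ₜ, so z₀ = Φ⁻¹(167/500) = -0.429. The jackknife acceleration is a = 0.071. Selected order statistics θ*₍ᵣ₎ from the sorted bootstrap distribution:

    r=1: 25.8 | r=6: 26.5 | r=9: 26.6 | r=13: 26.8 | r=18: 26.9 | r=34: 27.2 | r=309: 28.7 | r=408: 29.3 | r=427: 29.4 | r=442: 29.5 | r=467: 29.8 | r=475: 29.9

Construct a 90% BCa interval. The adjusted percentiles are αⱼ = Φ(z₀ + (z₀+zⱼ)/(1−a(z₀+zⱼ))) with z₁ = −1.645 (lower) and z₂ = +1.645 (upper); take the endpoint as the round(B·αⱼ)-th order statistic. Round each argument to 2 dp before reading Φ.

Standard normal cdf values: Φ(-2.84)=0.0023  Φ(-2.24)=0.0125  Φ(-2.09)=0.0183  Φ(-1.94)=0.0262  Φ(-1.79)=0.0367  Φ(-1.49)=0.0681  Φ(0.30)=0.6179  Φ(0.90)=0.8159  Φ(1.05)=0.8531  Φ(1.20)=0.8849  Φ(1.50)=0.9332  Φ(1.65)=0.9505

(26.5, 29.3)

Lower: z₀ + z₁ = -0.429 + (-1.645) = -2.074; 1 − a(z₀+z₁) = 1 − (0.071)(-2.074) = 1.1473; argument = -0.429 + (-2.074)/1.1473 = -2.2368 → -2.24.
α₁ = Φ(-2.24) = 0.0125; rank = round(500 × 0.0125) = 6; θ*₍6₎ = 26.5.
Upper: z₀ + z₂ = 1.216; 1 − a(z₀+z₂) = 0.9137; argument = 0.9019 → 0.90; α₂ = 0.8159; rank = 408; θ*₍408₎ = 29.3.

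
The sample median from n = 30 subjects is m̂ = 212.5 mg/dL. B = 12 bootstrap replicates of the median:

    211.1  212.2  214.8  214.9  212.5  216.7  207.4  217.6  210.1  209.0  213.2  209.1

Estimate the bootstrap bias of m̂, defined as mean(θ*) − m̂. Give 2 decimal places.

bias = −0.12

mean(θ*) = (211.1 + 212.2 + 214.8 + 214.9 + 212.5 + 216.7 + 207.4 + 217.6 + 210.1 + 209.0 + 213.2 + 209.1) / 12 = 212.383
bias = 212.383 − 212.5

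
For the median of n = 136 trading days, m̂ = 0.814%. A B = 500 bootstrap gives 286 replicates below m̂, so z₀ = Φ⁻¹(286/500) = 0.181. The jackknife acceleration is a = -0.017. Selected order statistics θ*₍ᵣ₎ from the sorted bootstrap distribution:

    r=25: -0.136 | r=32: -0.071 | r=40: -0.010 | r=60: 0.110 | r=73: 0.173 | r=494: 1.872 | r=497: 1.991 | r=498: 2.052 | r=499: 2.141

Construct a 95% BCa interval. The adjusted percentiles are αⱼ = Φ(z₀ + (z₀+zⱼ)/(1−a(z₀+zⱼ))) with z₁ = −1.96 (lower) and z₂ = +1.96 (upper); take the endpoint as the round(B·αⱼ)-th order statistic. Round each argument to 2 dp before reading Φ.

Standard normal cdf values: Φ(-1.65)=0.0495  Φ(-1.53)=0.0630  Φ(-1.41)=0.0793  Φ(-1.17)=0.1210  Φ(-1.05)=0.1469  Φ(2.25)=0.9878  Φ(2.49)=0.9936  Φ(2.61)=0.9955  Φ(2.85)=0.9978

(-0.136, 1.872)

Lower: z₀ + z₁ = 0.181 + (-1.960) = -1.779; 1 − a(z₀+z₁) = 1 − (-0.017)(-1.779) = 0.9698; argument = 0.181 + (-1.779)/0.9698 = -1.6535 → -1.65.
α₁ = Φ(-1.65) = 0.0495; rank = round(500 × 0.0495) = 25; θ*₍25₎ = -0.136.
Upper: z₀ + z₂ = 2.141; 1 − a(z₀+z₂) = 1.0364; argument = 2.2468 → 2.25; α₂ = 0.9878; rank = 494; θ*₍494₎ = 1.872.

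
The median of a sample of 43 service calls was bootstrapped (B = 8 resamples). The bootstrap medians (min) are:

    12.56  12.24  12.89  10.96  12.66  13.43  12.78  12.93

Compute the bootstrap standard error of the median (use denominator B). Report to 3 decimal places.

Bootstrap SE is the standard deviation of the 8 replicate medians.
Mean of replicates: (12.56 + 12.24 + 12.89 + 10.96 + 12.66 + 13.43 + 12.78 + 12.93) / 8 = 100.4500 / 8 = 12.5563
Sum of squared deviations: (+0.0038)² + (−0.3163)² + (+0.3338)² + (−1.5962)² + (+0.1037)² + (+0.8737)² + (+0.2237)² + (+0.3737)² = 3.7234
Variance = 3.7234 / 8 = 0.4654
SE* = √0.4654

SE* = 0.682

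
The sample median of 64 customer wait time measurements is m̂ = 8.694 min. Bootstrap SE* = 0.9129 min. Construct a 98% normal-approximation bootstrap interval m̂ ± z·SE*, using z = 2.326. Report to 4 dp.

Margin = 2.326 × 0.9129 = 2.12341
Interval: 8.694 ± 2.12341

(6.5706, 10.8174)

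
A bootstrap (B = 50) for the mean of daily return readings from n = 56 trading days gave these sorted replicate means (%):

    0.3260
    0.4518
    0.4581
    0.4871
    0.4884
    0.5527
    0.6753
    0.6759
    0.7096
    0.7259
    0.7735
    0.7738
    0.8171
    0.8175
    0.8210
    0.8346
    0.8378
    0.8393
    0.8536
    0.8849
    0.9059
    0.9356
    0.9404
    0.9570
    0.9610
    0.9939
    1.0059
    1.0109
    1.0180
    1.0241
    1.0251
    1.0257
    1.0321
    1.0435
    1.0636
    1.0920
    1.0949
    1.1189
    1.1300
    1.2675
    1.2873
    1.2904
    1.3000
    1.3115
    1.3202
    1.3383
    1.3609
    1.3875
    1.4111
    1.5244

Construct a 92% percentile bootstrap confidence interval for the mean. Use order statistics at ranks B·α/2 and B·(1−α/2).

α = 0.08; lower rank = 50 × 0.040 = 2; upper rank = 50 × 0.960 = 48.
The 2nd smallest replicate is 0.4518; the 48th is 1.3875.

(0.4518, 1.3875)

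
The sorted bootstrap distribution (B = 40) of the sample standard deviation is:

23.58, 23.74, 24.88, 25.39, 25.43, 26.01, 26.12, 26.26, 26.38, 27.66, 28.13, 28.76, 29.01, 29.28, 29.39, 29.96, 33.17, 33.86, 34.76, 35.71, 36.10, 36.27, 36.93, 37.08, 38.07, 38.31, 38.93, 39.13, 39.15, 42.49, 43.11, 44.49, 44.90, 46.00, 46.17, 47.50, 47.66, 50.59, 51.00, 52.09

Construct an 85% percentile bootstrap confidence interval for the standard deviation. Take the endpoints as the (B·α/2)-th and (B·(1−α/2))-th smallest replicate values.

(24.88, 47.66)

α = 0.15; lower rank = 40 × 0.075 = 3; upper rank = 40 × 0.925 = 37.
The 3rd smallest replicate is 24.88; the 37th is 47.66.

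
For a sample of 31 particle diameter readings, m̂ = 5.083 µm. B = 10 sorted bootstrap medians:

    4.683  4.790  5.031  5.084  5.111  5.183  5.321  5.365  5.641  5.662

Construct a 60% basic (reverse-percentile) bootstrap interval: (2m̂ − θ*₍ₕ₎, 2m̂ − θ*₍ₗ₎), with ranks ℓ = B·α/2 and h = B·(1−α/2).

Percentile endpoints at ranks 2 and 8: θ*₍2₎ = 4.790, θ*₍8₎ = 5.365.
Basic interval reflects these around m̂:
  lower = 2 × 5.083 − 5.365 = 4.801
  upper = 2 × 5.083 − 4.790 = 5.376

(4.801, 5.376)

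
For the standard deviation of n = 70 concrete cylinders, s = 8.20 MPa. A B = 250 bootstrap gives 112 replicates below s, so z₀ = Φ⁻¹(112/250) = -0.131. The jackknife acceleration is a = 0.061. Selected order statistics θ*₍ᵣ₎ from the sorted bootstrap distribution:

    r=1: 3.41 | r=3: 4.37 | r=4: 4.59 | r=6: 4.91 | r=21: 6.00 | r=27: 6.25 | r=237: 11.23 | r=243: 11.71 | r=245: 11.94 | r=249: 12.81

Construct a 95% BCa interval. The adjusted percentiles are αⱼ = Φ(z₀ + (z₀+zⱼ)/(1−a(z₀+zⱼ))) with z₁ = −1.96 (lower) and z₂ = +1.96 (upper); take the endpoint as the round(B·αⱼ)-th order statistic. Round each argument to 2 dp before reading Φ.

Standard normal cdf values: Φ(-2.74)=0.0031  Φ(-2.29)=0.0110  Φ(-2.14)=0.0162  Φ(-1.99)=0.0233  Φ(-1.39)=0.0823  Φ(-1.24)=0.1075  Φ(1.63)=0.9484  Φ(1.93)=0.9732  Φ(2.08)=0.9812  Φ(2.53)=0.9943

(4.91, 11.71)

Lower: z₀ + z₁ = -0.131 + (-1.960) = -2.091; 1 − a(z₀+z₁) = 1 − (0.061)(-2.091) = 1.1276; argument = -0.131 + (-2.091)/1.1276 = -1.9855 → -1.99.
α₁ = Φ(-1.99) = 0.0233; rank = round(250 × 0.0233) = 6; θ*₍6₎ = 4.91.
Upper: z₀ + z₂ = 1.829; 1 − a(z₀+z₂) = 0.8884; argument = 1.9277 → 1.93; α₂ = 0.9732; rank = 243; θ*₍243₎ = 11.71.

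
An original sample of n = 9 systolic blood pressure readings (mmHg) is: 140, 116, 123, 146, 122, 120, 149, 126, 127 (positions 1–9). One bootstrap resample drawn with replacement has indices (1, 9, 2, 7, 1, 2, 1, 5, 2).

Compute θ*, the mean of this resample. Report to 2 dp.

Resample values: 140, 127, 116, 149, 140, 116, 140, 122, 116.
Mean = (140 + 127 + 116 + 149 + 140 + 116 + 140 + 122 + 116) / 9 = 1166.0 / 9 = 129.56

θ* = 129.56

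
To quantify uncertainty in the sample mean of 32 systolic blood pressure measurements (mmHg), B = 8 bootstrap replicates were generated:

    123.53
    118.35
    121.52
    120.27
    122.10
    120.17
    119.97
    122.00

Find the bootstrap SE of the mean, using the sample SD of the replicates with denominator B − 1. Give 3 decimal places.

SE* = 1.612

Bootstrap SE is the standard deviation of the 8 replicate means.
Mean of replicates: (123.53 + 118.35 + 121.52 + 120.27 + 122.10 + 120.17 + 119.97 + 122.00) / 8 = 967.9100 / 8 = 120.9887
Sum of squared deviations: (+2.5413)² + (−2.6388)² + (+0.5312)² + (−0.7188)² + (+1.1112)² + (−0.8187)² + (−1.0187)² + (+1.0113)² = 18.1855
Variance = 18.1855 / 7 = 2.5979
SE* = √2.5979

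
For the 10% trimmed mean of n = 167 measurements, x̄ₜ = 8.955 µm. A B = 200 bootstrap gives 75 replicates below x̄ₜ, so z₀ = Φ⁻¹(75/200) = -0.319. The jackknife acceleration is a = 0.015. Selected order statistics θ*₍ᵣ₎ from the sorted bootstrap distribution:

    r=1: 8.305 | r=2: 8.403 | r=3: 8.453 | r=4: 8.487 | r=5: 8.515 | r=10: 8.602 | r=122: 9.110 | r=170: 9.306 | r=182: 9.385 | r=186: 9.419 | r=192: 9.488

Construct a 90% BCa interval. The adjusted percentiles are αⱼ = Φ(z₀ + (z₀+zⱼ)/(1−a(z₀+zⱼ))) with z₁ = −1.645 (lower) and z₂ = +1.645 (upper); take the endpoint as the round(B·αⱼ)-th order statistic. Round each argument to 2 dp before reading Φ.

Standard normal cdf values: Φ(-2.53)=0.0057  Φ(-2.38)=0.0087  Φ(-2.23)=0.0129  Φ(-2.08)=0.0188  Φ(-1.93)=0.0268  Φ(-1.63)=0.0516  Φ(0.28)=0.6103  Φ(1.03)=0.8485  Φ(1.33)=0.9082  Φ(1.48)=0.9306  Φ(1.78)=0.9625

(8.453, 9.306)

Lower: z₀ + z₁ = -0.319 + (-1.645) = -1.964; 1 − a(z₀+z₁) = 1 − (0.015)(-1.964) = 1.0295; argument = -0.319 + (-1.964)/1.0295 = -2.2268 → -2.23.
α₁ = Φ(-2.23) = 0.0129; rank = round(200 × 0.0129) = 3; θ*₍3₎ = 8.453.
Upper: z₀ + z₂ = 1.326; 1 − a(z₀+z₂) = 0.9801; argument = 1.0339 → 1.03; α₂ = 0.8485; rank = 170; θ*₍170₎ = 9.306.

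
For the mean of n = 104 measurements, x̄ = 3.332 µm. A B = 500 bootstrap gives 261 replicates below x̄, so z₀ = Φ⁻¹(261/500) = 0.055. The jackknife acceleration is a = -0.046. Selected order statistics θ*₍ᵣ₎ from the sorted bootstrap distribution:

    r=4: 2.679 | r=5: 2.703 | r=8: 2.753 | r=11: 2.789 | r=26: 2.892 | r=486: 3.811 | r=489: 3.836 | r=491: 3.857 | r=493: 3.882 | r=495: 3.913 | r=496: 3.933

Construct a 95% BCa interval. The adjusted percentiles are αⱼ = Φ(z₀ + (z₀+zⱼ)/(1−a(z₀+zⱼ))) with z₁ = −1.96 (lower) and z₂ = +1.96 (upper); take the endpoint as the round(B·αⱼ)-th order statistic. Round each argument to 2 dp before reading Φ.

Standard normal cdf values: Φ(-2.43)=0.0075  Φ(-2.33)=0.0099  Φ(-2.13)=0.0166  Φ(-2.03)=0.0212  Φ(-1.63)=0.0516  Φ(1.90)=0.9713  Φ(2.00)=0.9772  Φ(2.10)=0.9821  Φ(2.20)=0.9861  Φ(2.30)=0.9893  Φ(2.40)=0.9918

(2.789, 3.811)

Lower: z₀ + z₁ = 0.055 + (-1.960) = -1.905; 1 − a(z₀+z₁) = 1 − (-0.046)(-1.905) = 0.9124; argument = 0.055 + (-1.905)/0.9124 = -2.0330 → -2.03.
α₁ = Φ(-2.03) = 0.0212; rank = round(500 × 0.0212) = 11; θ*₍11₎ = 2.789.
Upper: z₀ + z₂ = 2.015; 1 − a(z₀+z₂) = 1.0927; argument = 1.8991 → 1.90; α₂ = 0.9713; rank = 486; θ*₍486₎ = 3.811.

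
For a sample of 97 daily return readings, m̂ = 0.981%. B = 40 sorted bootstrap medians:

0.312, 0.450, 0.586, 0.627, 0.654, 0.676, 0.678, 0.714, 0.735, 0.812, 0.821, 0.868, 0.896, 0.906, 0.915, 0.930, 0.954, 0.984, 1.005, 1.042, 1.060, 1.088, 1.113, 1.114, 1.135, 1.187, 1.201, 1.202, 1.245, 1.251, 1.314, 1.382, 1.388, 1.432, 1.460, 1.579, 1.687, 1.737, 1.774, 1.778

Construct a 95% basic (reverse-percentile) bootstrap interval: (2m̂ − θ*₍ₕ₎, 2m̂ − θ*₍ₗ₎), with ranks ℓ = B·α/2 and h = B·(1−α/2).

Percentile endpoints at ranks 1 and 39: θ*₍1₎ = 0.312, θ*₍39₎ = 1.774.
Basic interval reflects these around m̂:
  lower = 2 × 0.981 − 1.774 = 0.188
  upper = 2 × 0.981 − 0.312 = 1.650

(0.188, 1.650)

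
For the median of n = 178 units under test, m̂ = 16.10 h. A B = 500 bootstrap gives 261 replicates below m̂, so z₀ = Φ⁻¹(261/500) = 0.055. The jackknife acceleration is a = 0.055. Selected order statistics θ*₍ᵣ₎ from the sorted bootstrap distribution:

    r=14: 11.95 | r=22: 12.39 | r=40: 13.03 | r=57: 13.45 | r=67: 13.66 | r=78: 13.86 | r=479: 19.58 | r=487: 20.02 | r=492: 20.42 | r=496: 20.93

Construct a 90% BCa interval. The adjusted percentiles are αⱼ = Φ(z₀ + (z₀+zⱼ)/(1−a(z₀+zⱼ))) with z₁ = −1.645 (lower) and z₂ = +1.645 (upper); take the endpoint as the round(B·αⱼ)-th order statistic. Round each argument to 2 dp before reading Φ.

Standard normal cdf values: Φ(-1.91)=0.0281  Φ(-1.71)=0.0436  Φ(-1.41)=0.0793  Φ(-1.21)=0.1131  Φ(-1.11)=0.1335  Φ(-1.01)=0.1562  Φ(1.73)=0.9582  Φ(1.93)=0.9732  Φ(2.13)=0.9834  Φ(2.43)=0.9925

(13.03, 20.02)

Lower: z₀ + z₁ = 0.055 + (-1.645) = -1.590; 1 − a(z₀+z₁) = 1 − (0.055)(-1.590) = 1.0875; argument = 0.055 + (-1.590)/1.0875 = -1.4071 → -1.41.
α₁ = Φ(-1.41) = 0.0793; rank = round(500 × 0.0793) = 40; θ*₍40₎ = 13.03.
Upper: z₀ + z₂ = 1.700; 1 − a(z₀+z₂) = 0.9065; argument = 1.9303 → 1.93; α₂ = 0.9732; rank = 487; θ*₍487₎ = 20.02.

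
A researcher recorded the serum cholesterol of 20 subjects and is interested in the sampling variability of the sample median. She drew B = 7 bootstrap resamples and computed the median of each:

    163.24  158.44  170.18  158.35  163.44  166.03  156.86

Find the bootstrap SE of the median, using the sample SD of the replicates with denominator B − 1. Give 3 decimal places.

Bootstrap SE is the standard deviation of the 7 replicate medians.
Mean of replicates: (163.24 + 158.44 + 170.18 + 158.35 + 163.44 + 166.03 + 156.86) / 7 = 1136.5400 / 7 = 162.3629
Sum of squared deviations: (+0.8771)² + (−3.9229)² + (+7.8171)² + (−4.0129)² + (+1.0771)² + (+3.6671)² + (−5.5029)² = 138.2585
Variance = 138.2585 / 6 = 23.0431
SE* = √23.0431

SE* = 4.800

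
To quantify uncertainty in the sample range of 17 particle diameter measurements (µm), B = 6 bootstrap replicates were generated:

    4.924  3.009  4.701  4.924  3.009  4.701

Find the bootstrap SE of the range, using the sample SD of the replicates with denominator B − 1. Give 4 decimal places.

Bootstrap SE is the standard deviation of the 6 replicate ranges.
Mean of replicates: (4.924 + 3.009 + 4.701 + 4.924 + 3.009 + 4.701) / 6 = 25.26800 / 6 = 4.21133
Sum of squared deviations: (+0.71267)² + (−1.20233)² + (+0.48967)² + (+0.71267)² + (−1.20233)² + (+0.48967)² = 4.38655
Variance = 4.38655 / 5 = 0.87731
SE* = √0.87731

SE* = 0.9366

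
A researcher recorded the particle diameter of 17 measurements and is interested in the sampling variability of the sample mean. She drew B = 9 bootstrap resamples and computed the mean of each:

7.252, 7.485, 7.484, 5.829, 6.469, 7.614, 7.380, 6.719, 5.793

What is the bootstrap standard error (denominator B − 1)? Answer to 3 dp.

Bootstrap SE is the standard deviation of the 9 replicate means.
Mean of replicates: (7.252 + 7.485 + 7.484 + 5.829 + 6.469 + 7.614 + 7.380 + 6.719 + 5.793) / 9 = 62.0250 / 9 = 6.8917
Sum of squared deviations: (+0.3603)² + (+0.5933)² + (+0.5923)² + (−1.0627)² + (−0.4227)² + (+0.7223)² + (+0.4883)² + (−0.1727)² + (−1.0987)² = 4.1378
Variance = 4.1378 / 8 = 0.5172
SE* = √0.5172

SE* = 0.719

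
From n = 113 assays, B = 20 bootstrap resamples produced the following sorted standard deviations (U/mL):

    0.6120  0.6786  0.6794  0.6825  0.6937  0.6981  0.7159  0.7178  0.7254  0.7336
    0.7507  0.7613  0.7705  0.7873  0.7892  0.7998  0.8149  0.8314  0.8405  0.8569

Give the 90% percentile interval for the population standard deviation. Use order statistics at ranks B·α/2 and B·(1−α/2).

α = 0.10; lower rank = 20 × 0.050 = 1; upper rank = 20 × 0.950 = 19.
The 1st smallest replicate is 0.6120; the 19th is 0.8405.

(0.6120, 0.8405)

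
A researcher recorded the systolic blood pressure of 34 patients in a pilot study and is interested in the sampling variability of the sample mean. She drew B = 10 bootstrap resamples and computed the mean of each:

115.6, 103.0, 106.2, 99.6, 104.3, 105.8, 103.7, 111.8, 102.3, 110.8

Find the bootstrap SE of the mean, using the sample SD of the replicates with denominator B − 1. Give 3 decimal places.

SE* = 4.942

Bootstrap SE is the standard deviation of the 10 replicate means.
Mean of replicates: (115.6 + 103.0 + 106.2 + 99.6 + 104.3 + 105.8 + 103.7 + 111.8 + 102.3 + 110.8) / 10 = 1063.1000 / 10 = 106.3100
Sum of squared deviations: (+9.2900)² + (−3.3100)² + (−0.1100)² + (−6.7100)² + (−2.0100)² + (−0.5100)² + (−2.6100)² + (+5.4900)² + (−4.0100)² + (+4.4900)² = 219.7890
Variance = 219.7890 / 9 = 24.4210
SE* = √24.4210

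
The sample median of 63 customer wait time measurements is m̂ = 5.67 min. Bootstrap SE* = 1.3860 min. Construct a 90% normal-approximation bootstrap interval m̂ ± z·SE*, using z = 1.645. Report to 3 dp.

(3.390, 7.950)

Margin = 1.645 × 1.3860 = 2.2800
Interval: 5.67 ± 2.2800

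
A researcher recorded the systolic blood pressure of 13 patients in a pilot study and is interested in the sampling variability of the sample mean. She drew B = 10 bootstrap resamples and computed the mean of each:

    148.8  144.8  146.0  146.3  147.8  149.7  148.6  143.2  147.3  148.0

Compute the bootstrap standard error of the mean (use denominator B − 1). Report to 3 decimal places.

SE* = 1.988

Bootstrap SE is the standard deviation of the 10 replicate means.
Mean of replicates: (148.8 + 144.8 + 146.0 + 146.3 + 147.8 + 149.7 + 148.6 + 143.2 + 147.3 + 148.0) / 10 = 1470.5000 / 10 = 147.0500
Sum of squared deviations: (+1.7500)² + (−2.2500)² + (−1.0500)² + (−0.7500)² + (+0.7500)² + (+2.6500)² + (+1.5500)² + (−3.8500)² + (+0.2500)² + (+0.9500)² = 35.5650
Variance = 35.5650 / 9 = 3.9517
SE* = √3.9517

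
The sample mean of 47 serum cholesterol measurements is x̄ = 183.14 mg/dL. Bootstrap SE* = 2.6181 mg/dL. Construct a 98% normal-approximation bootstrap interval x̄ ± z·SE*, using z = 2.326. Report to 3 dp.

Margin = 2.326 × 2.6181 = 6.0897
Interval: 183.14 ± 6.0897

(177.050, 189.230)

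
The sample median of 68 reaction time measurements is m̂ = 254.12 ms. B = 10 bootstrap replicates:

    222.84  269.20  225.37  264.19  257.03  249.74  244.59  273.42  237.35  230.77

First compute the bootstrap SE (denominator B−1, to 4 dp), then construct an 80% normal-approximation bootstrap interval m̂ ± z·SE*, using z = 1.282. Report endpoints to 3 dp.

Mean of replicates = 247.4500; sum of squared deviations = 3006.3420; SE* = √(3006.3420/9) = 18.2767
Margin = 1.282 × 18.2767 = 23.4307
Interval: 254.12 ± 23.4307

(230.689, 277.551)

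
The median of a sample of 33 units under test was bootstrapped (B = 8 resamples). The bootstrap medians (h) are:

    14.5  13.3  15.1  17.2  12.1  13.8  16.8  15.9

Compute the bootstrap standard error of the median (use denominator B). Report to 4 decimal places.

SE* = 1.6462

Bootstrap SE is the standard deviation of the 8 replicate medians.
Mean of replicates: (14.5 + 13.3 + 15.1 + 17.2 + 12.1 + 13.8 + 16.8 + 15.9) / 8 = 118.70000 / 8 = 14.83750
Sum of squared deviations: (−0.33750)² + (−1.53750)² + (+0.26250)² + (+2.36250)² + (−2.73750)² + (−1.03750)² + (+1.96250)² + (+1.06250)² = 21.67875
Variance = 21.67875 / 8 = 2.70984
SE* = √2.70984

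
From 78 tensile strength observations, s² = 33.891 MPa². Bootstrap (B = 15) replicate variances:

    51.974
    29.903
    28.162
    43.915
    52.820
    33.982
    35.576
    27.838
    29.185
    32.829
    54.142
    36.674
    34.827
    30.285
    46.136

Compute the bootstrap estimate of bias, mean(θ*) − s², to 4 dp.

mean(θ*) = (51.974 + 29.903 + 28.162 + 43.915 + 52.820 + 33.982 + 35.576 + 27.838 + 29.185 + 32.829 + 54.142 + 36.674 + 34.827 + 30.285 + 46.136) / 15 = 37.88320
bias = 37.88320 − 33.891

bias = +3.9922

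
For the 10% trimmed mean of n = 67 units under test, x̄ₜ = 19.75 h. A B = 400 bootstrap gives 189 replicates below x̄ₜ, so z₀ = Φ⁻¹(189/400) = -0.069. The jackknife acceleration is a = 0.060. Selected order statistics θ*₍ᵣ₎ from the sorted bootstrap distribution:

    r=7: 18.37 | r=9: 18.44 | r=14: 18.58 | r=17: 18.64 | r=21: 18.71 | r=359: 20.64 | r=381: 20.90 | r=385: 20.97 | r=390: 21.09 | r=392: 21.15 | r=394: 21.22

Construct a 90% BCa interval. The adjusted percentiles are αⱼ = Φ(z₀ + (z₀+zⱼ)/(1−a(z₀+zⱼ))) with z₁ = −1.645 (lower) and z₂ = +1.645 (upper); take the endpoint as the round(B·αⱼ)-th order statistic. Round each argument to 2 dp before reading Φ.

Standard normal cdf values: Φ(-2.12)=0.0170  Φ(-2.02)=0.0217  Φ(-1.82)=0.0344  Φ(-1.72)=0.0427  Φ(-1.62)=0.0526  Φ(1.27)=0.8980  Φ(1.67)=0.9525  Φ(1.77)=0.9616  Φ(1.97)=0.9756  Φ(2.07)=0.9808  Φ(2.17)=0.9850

(18.71, 20.90)

Lower: z₀ + z₁ = -0.069 + (-1.645) = -1.714; 1 − a(z₀+z₁) = 1 − (0.060)(-1.714) = 1.1028; argument = -0.069 + (-1.714)/1.1028 = -1.6232 → -1.62.
α₁ = Φ(-1.62) = 0.0526; rank = round(400 × 0.0526) = 21; θ*₍21₎ = 18.71.
Upper: z₀ + z₂ = 1.576; 1 − a(z₀+z₂) = 0.9054; argument = 1.6716 → 1.67; α₂ = 0.9525; rank = 381; θ*₍381₎ = 20.90.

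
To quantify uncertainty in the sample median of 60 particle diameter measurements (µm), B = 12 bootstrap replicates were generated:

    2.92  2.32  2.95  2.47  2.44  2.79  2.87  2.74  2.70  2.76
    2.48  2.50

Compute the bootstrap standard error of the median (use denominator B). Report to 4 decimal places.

Bootstrap SE is the standard deviation of the 12 replicate medians.
Mean of replicates: (2.92 + 2.32 + 2.95 + 2.47 + 2.44 + 2.79 + 2.87 + 2.74 + 2.70 + 2.76 + 2.48 + 2.50) / 12 = 31.94000 / 12 = 2.66167
Sum of squared deviations: (+0.25833)² + (−0.34167)² + (+0.28833)² + (−0.19167)² + (−0.22167)² + (+0.12833)² + (+0.20833)² + (+0.07833)² + (+0.03833)² + (+0.09833)² + (−0.18167)² + (−0.16167)² = 0.48877
Variance = 0.48877 / 12 = 0.04073
SE* = √0.04073

SE* = 0.2018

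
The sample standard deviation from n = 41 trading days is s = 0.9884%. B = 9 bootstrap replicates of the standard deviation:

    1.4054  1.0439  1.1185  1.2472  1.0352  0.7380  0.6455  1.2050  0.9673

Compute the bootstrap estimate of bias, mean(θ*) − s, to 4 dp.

bias = +0.0567

mean(θ*) = (1.4054 + 1.0439 + 1.1185 + 1.2472 + 1.0352 + 0.7380 + 0.6455 + 1.2050 + 0.9673) / 9 = 1.04511
bias = 1.04511 − 0.9884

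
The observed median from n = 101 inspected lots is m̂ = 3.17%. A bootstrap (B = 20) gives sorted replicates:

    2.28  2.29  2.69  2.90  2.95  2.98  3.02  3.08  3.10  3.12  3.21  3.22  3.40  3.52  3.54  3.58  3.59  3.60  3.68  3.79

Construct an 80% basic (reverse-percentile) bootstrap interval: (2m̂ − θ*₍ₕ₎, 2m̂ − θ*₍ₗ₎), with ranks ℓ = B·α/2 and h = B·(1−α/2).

(2.74, 4.05)

Percentile endpoints at ranks 2 and 18: θ*₍2₎ = 2.29, θ*₍18₎ = 3.60.
Basic interval reflects these around m̂:
  lower = 2 × 3.17 − 3.60 = 2.74
  upper = 2 × 3.17 − 2.29 = 4.05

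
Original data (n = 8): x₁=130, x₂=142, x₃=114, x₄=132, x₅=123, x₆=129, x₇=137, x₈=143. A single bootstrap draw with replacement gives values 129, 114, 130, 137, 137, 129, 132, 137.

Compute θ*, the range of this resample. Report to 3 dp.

Range = 137 − 114 = 23.000

θ* = 23.000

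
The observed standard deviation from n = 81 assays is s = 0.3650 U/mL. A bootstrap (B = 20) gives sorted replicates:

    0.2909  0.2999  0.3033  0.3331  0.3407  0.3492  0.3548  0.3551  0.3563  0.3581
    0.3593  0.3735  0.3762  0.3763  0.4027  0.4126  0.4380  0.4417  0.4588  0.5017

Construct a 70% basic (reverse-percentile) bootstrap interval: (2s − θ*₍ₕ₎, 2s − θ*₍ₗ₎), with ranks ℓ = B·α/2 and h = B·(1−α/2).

Percentile endpoints at ranks 3 and 17: θ*₍3₎ = 0.3033, θ*₍17₎ = 0.4380.
Basic interval reflects these around s:
  lower = 2 × 0.3650 − 0.4380 = 0.2920
  upper = 2 × 0.3650 − 0.3033 = 0.4267

(0.2920, 0.4267)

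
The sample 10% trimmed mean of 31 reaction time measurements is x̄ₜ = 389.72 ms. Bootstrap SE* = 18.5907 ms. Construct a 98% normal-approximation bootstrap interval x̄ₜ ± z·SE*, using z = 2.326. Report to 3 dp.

Margin = 2.326 × 18.5907 = 43.2420
Interval: 389.72 ± 43.2420

(346.478, 432.962)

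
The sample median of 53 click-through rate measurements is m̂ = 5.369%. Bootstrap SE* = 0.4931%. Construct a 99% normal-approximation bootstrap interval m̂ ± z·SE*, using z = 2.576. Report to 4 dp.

Margin = 2.576 × 0.4931 = 1.27023
Interval: 5.369 ± 1.27023

(4.0988, 6.6392)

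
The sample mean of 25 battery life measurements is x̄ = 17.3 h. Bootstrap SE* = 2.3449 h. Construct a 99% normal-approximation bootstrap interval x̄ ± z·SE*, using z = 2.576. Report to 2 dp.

Margin = 2.576 × 2.3449 = 6.040
Interval: 17.3 ± 6.040

(11.26, 23.34)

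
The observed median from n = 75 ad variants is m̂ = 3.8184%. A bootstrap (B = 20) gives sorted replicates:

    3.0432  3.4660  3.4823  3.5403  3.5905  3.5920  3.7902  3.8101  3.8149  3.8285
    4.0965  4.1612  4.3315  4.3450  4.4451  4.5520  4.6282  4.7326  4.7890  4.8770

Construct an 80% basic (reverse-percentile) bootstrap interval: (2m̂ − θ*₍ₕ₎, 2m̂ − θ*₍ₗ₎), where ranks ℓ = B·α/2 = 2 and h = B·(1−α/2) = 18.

(2.9042, 4.1708)

Percentile endpoints at ranks 2 and 18: θ*₍2₎ = 3.4660, θ*₍18₎ = 4.7326.
Basic interval reflects these around m̂:
  lower = 2 × 3.8184 − 4.7326 = 2.9042
  upper = 2 × 3.8184 − 3.4660 = 4.1708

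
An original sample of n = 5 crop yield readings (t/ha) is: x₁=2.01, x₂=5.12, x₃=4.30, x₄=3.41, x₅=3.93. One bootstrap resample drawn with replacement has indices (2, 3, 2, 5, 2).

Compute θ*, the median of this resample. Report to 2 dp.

θ* = 5.12

Resample values: 5.12, 4.30, 5.12, 3.93, 5.12.
Sorted: 3.93, 4.30, 5.12, 5.12, 5.12
Median = middle value = 5.12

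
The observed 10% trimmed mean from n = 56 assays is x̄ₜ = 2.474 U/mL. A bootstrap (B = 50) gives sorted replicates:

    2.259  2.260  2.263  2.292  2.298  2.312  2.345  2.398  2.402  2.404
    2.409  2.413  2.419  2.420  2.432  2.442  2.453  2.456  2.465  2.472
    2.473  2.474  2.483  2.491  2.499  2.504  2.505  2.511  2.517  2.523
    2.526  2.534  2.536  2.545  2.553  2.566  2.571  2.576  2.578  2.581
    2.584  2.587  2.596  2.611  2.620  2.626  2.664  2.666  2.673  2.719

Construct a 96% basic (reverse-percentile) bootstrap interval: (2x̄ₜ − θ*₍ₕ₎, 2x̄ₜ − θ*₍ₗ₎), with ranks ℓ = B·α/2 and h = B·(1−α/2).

Percentile endpoints at ranks 1 and 49: θ*₍1₎ = 2.259, θ*₍49₎ = 2.673.
Basic interval reflects these around x̄ₜ:
  lower = 2 × 2.474 − 2.673 = 2.275
  upper = 2 × 2.474 − 2.259 = 2.689

(2.275, 2.689)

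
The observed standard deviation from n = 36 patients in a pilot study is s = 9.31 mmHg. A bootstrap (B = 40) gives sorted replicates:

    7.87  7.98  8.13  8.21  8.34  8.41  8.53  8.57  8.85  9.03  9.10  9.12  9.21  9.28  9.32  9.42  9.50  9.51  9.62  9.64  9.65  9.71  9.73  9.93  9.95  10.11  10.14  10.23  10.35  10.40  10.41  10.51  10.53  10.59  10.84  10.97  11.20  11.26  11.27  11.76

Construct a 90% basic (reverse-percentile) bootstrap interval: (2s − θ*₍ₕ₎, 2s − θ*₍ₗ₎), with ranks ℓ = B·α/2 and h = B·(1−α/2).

Percentile endpoints at ranks 2 and 38: θ*₍2₎ = 7.98, θ*₍38₎ = 11.26.
Basic interval reflects these around s:
  lower = 2 × 9.31 − 11.26 = 7.36
  upper = 2 × 9.31 − 7.98 = 10.64

(7.36, 10.64)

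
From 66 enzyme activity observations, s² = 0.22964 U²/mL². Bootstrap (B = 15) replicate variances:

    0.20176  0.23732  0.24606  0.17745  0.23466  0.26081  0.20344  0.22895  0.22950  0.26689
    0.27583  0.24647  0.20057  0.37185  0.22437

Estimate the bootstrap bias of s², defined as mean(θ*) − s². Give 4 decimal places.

bias = +0.0108

mean(θ*) = (0.20176 + 0.23732 + 0.24606 + 0.17745 + 0.23466 + 0.26081 + 0.20344 + 0.22895 + 0.22950 + 0.26689 + 0.27583 + 0.24647 + 0.20057 + 0.37185 + 0.22437) / 15 = 0.24040
bias = 0.24040 − 0.22964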